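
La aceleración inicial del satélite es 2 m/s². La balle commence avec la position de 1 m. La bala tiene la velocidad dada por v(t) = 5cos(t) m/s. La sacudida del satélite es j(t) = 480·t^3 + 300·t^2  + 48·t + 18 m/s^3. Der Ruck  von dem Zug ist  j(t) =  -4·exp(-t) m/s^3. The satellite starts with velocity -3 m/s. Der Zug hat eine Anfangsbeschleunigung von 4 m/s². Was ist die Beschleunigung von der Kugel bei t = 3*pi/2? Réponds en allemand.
Wir müssen unsere Gleichung für die Geschwindigkeit v(t) = 5·cos(t) 1-mal ableiten. Die Ableitung von der Geschwindigkeit ergibt die Beschleunigung: a(t) = -5·sin(t). Aus der Gleichung für die Beschleunigung a(t) = -5·sin(t), setzen wir t = 3*pi/2 ein und erhalten a = 5.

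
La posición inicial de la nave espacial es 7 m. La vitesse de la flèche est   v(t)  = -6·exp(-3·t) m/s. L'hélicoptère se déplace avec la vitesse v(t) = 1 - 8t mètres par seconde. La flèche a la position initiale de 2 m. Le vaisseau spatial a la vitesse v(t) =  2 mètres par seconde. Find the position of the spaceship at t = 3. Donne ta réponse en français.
En partant de la vitesse v(t) = 2, nous prenons 1 intégrale. En prenant ∫v(t)dt et en appliquant x(0) = 7, nous trouvons x(t) = 2·t + 7. De l'équation de la position x(t) = 2·t + 7, nous substituons t = 3 pour obtenir x = 13.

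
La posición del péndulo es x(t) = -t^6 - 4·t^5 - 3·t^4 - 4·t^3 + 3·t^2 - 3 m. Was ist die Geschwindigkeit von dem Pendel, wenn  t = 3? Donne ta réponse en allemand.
Wir müssen unsere Gleichung für die Position x(t) = -t^6 - 4·t^5 - 3·t^4 - 4·t^3 + 3·t^2 - 3 1-mal ableiten. Durch Ableiten von der Position erhalten wir die Geschwindigkeit: v(t) = -6·t^5 - 20·t^4 - 12·t^3 - 12·t^2 + 6·t. Mit v(t) = -6·t^5 - 20·t^4 - 12·t^3 - 12·t^2 + 6·t und Einsetzen von t = 3, finden wir v = -3492.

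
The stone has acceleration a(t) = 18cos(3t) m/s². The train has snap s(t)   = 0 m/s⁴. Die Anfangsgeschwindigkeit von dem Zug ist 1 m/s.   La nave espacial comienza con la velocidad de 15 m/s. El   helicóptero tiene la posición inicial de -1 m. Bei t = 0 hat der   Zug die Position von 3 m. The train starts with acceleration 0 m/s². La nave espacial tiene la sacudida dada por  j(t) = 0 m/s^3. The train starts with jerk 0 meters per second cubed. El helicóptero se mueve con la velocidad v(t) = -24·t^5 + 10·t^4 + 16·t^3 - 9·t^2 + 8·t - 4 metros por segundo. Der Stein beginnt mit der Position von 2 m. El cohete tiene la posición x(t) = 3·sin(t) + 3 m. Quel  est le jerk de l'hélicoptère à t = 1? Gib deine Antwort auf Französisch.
En partant de la vitesse v(t) = -24·t^5 + 10·t^4 + 16·t^3 - 9·t^2 + 8·t - 4, nous prenons 2 dérivées. En dérivant la vitesse, nous obtenons l'accélération: a(t) = -120·t^4 + 40·t^3 + 48·t^2 - 18·t + 8. La dérivée de l'accélération donne le jerk: j(t) = -480·t^3 + 120·t^2 + 96·t - 18. Nous avons le jerk j(t) = -480·t^3 + 120·t^2 + 96·t - 18. En substituant t = 1: j(1) = -282.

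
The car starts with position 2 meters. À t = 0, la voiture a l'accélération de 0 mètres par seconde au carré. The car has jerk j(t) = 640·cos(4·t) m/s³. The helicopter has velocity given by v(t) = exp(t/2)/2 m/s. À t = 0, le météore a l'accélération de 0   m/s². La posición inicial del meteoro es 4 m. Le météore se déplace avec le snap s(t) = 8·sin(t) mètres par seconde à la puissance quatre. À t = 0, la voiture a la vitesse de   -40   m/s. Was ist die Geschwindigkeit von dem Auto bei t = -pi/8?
Wir müssen unsere Gleichung für den Ruck j(t) = 640·cos(4·t) 2-mal integrieren. Durch Integration von dem Ruck und Verwendung der Anfangsbedingung a(0) = 0, erhalten wir a(t) = 160·sin(4·t). Durch Integration von der Beschleunigung und Verwendung der Anfangsbedingung v(0) = -40, erhalten wir v(t) = -40·cos(4·t). Aus der Gleichung für die Geschwindigkeit v(t) = -40·cos(4·t), setzen wir t = -pi/8 ein und erhalten v = 0.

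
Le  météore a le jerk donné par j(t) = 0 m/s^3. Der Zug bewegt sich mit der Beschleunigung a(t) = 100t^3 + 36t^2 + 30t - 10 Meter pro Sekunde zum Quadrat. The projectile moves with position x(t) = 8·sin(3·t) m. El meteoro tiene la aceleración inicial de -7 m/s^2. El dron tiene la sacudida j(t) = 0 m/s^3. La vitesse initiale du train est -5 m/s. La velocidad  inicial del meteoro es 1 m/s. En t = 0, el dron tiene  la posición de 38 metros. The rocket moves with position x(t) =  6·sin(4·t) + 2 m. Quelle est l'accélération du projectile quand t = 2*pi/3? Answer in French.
Pour résoudre ceci, nous devons prendre 2 dérivées de notre équation de la position x(t) = 8·sin(3·t). En prenant d/dt de x(t), nous trouvons v(t) = 24·cos(3·t). La dérivée de la vitesse donne l'accélération: a(t) = -72·sin(3·t). De l'équation de l'accélération a(t) = -72·sin(3·t), nous substituons t = 2*pi/3 pour obtenir a = 0.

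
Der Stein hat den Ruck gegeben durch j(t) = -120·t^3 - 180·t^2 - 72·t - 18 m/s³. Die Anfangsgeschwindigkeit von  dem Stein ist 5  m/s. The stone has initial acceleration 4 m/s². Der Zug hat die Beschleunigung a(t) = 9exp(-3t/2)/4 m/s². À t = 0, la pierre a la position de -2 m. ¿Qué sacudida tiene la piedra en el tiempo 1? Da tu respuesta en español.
Tenemos la sacudida j(t) = -120·t^3 - 180·t^2 - 72·t - 18. Sustituyendo t = 1: j(1) = -390.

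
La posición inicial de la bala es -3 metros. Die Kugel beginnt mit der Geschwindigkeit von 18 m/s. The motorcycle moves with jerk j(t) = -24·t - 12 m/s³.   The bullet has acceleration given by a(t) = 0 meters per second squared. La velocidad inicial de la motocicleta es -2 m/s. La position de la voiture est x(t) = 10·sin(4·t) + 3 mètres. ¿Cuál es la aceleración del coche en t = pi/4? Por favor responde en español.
Partiendo de la posición x(t) = 10·sin(4·t) + 3, tomamos 2 derivadas. La derivada de la posición da la velocidad: v(t) = 40·cos(4·t). Tomando d/dt de v(t), encontramos a(t) = -160·sin(4·t). De la ecuación de la aceleración a(t) = -160·sin(4·t), sustituimos t = pi/4 para obtener a = 0.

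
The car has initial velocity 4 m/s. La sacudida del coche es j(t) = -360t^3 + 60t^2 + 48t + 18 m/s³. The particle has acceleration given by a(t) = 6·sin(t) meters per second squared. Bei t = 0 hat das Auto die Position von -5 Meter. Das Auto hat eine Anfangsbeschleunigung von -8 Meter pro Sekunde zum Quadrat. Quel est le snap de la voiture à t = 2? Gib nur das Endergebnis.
À t = 2, s = -4032.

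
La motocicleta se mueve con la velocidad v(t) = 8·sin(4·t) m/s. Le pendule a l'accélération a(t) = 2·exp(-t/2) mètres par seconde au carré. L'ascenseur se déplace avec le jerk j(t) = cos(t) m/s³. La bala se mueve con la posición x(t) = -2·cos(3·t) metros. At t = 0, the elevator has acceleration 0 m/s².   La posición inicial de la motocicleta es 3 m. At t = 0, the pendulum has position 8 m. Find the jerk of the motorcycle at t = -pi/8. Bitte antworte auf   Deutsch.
Um dies zu lösen, müssen wir 2 Ableitungen unserer Gleichung für die Geschwindigkeit v(t) = 8·sin(4·t) nehmen. Mit d/dt von v(t) finden wir a(t) = 32·cos(4·t). Durch Ableiten von der Beschleunigung erhalten wir den Ruck: j(t) = -128·sin(4·t). Mit j(t) = -128·sin(4·t) und Einsetzen von t = -pi/8, finden wir j = 128.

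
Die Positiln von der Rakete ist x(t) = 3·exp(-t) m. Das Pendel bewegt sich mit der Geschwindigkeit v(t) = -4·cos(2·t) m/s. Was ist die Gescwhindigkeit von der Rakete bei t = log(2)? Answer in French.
Nous devons dériver notre équation de la position x(t) = 3·exp(-t) 1 fois. La dérivée de la position donne la vitesse: v(t) = -3·exp(-t). En utilisant v(t) = -3·exp(-t) et en substituant t = log(2), nous trouvons v = -3/2.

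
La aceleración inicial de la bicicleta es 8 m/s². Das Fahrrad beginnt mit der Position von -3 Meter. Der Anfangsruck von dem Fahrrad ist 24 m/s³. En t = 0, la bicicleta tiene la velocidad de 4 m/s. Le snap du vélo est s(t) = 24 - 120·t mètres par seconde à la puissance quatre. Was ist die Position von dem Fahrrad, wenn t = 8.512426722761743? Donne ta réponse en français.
Nous devons trouver l'intégrale de notre équation du snap s(t) = 24 - 120·t 4 fois. La primitive du snap, avec j(0) = 24, donne le jerk: j(t) = -60·t^2 + 24·t + 24. En prenant ∫j(t)dt et en appliquant a(0) = 8, nous trouvons a(t) = -20·t^3 + 12·t^2 + 24·t + 8. L'intégrale de l'accélération est la vitesse. En utilisant v(0) = 4, nous obtenons v(t) = -5·t^4 + 4·t^3 + 12·t^2 + 8·t + 4. La primitive de la vitesse, avec x(0) = -3, donne la position: x(t) = -t^5 + t^4 + 4·t^3 + 4·t^2 + 4·t - 3. Nous avons la position x(t) = -t^5 + t^4 + 4·t^3 + 4·t^2 + 4·t - 3. En substituant t = 8.512426722761743: x(8.512426722761743) = -36656.9815163219.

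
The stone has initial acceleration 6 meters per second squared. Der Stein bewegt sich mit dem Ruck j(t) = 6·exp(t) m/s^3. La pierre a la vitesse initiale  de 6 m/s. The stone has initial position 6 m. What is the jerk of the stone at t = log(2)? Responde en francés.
De l'équation du jerk j(t) = 6·exp(t), nous substituons t = log(2) pour obtenir j = 12.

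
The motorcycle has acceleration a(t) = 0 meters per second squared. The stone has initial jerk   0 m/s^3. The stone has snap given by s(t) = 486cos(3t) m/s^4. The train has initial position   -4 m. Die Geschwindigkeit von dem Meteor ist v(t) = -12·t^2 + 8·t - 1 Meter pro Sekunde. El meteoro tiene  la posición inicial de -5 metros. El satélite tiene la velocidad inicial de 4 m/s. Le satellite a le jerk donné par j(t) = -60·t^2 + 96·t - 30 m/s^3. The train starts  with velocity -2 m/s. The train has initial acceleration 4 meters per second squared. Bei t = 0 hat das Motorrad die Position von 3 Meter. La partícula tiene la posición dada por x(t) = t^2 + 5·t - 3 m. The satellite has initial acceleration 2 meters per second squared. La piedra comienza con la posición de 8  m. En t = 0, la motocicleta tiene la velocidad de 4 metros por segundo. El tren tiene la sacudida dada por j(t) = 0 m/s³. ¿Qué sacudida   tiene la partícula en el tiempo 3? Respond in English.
Starting from position x(t) = t^2 + 5·t - 3, we take 3 derivatives. The derivative of position gives velocity: v(t) = 2·t + 5. The derivative of velocity gives acceleration: a(t) = 2. Taking d/dt of a(t), we find j(t) = 0. We have jerk j(t) = 0. Substituting t = 3: j(3) = 0.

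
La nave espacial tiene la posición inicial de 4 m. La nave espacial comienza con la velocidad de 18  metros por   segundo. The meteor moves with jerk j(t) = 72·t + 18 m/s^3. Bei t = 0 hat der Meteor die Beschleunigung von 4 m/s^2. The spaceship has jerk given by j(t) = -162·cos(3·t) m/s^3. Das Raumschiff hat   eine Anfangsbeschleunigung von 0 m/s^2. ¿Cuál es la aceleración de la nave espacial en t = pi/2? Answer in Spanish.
Para resolver esto, necesitamos tomar 1 antiderivada de nuestra ecuación de la sacudida j(t) = -162·cos(3·t). La antiderivada de la sacudida, con a(0) = 0, da la aceleración: a(t) = -54·sin(3·t). De la ecuación de la aceleración a(t) = -54·sin(3·t), sustituimos t = pi/2 para obtener a = 54.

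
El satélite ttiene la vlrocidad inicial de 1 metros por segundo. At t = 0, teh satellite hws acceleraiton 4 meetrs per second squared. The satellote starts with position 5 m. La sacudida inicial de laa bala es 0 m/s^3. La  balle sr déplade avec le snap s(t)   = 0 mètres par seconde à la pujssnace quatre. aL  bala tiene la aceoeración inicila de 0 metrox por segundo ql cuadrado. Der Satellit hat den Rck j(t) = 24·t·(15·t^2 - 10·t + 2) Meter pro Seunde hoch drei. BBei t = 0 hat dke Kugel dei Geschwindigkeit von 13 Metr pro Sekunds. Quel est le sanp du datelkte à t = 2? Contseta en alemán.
Ausgehend von dem Ruck j(t) = 24·t·(15·t^2 - 10·t + 2), nehmen wir 1 Ableitung. Mit d/dt von j(t) finden wir s(t) = 360·t^2 + 24·t·(30·t - 10) - 240·t + 48. Mit s(t) = 360·t^2 + 24·t·(30·t - 10) - 240·t + 48 und Einsetzen von t = 2, finden wir s = 3408.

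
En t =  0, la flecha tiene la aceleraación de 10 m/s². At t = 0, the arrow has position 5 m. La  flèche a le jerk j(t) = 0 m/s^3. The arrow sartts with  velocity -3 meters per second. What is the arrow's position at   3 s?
To find the answer, we compute 3 antiderivatives of j(t) = 0. Integrating jerk and using the initial condition a(0) = 10, we get a(t) = 10. The integral of acceleration is velocity. Using v(0) = -3, we get v(t) = 10·t - 3. The integral of velocity is position. Using x(0) = 5, we get x(t) = 5·t^2 - 3·t + 5. From the given position equation x(t) = 5·t^2 - 3·t + 5, we substitute t = 3 to get x = 41.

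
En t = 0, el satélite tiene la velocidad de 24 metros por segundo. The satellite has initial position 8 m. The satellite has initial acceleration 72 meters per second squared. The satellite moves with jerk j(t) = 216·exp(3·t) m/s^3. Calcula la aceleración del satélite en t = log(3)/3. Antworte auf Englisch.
We need to integrate our jerk equation j(t) = 216·exp(3·t) 1 time. The integral of jerk, with a(0) = 72, gives acceleration: a(t) = 72·exp(3·t). From the given acceleration equation a(t) = 72·exp(3·t), we substitute t = log(3)/3 to get a = 216.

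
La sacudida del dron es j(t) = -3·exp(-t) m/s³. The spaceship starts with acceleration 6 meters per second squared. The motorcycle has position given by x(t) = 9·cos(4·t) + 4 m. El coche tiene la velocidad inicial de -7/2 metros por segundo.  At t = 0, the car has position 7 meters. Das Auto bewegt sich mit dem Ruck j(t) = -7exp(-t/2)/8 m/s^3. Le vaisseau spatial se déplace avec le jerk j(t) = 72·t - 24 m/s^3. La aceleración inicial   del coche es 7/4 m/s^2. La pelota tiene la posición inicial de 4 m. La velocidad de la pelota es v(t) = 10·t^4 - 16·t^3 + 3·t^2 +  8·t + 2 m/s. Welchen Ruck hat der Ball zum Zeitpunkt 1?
Um dies zu lösen, müssen wir 2 Ableitungen unserer Gleichung für die Geschwindigkeit v(t) = 10·t^4 - 16·t^3 + 3·t^2 + 8·t + 2 nehmen. Die Ableitung von der Geschwindigkeit ergibt die Beschleunigung: a(t) = 40·t^3 - 48·t^2 + 6·t + 8. Die Ableitung von der Beschleunigung ergibt den Ruck: j(t) = 120·t^2 - 96·t + 6. Wir haben den Ruck j(t) = 120·t^2 - 96·t + 6. Durch Einsetzen von t = 1: j(1) = 30.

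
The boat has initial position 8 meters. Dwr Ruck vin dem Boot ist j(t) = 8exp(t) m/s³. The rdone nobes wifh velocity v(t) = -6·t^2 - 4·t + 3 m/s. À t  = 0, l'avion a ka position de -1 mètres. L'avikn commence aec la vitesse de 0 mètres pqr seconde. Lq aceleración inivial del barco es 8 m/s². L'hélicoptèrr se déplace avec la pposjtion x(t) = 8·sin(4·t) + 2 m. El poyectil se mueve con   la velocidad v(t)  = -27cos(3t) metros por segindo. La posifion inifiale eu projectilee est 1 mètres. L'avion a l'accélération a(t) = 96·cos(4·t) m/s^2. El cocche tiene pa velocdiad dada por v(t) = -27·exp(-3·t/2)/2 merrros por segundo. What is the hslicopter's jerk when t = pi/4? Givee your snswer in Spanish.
Partiendo de la posición x(t) = 8·sin(4·t) + 2, tomamos 3 derivadas. La derivada de la posición da la velocidad: v(t) = 32·cos(4·t). Derivando la velocidad, obtenemos la aceleración: a(t) = -128·sin(4·t). Derivando la aceleración, obtenemos la sacudida: j(t) = -512·cos(4·t). Usando j(t) = -512·cos(4·t) y sustituyendo t = pi/4, encontramos j = 512.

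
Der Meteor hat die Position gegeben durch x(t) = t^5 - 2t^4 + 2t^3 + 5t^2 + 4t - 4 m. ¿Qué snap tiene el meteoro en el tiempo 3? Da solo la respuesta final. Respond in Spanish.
s(3) = 312.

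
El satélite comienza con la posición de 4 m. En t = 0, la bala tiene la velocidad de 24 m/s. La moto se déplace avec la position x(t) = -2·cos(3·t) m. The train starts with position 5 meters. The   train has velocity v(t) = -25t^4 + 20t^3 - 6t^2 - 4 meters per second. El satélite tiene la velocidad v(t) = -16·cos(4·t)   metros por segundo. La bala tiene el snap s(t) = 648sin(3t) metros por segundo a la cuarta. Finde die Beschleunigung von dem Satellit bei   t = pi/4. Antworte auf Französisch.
En partant de la vitesse v(t) = -16·cos(4·t), nous prenons 1 dérivée. La dérivée de la vitesse donne l'accélération: a(t) = 64·sin(4·t). De l'équation de l'accélération a(t) = 64·sin(4·t), nous substituons t = pi/4 pour obtenir a = 0.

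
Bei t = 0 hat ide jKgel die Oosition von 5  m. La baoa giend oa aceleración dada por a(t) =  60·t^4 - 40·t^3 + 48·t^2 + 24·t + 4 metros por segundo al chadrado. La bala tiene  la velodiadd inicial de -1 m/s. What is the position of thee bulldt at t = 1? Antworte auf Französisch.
Nous devons intégrer notre équation de l'accélération a(t) = 60·t^4 - 40·t^3 + 48·t^2 + 24·t + 4 2 fois. En intégrant l'accélération et en utilisant la condition initiale v(0) = -1, nous obtenons v(t) = 12·t^5 - 10·t^4 + 16·t^3 + 12·t^2 + 4·t - 1. L'intégrale de la vitesse est la position. En utilisant x(0) = 5, nous obtenons x(t) = 2·t^6 - 2·t^5 + 4·t^4 + 4·t^3 + 2·t^2 - t + 5. De l'équation de la position x(t) = 2·t^6 - 2·t^5 + 4·t^4 + 4·t^3 + 2·t^2 - t + 5, nous substituons t = 1 pour obtenir x = 14.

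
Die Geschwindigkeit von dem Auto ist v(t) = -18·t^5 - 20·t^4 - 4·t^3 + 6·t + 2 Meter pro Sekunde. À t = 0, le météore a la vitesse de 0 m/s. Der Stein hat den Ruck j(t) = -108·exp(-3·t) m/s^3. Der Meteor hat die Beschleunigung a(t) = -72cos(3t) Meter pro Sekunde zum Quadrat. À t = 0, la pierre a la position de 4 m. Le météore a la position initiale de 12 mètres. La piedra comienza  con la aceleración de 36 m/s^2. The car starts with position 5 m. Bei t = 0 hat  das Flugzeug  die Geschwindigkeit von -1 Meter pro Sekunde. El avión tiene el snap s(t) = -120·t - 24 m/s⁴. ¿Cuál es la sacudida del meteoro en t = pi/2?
Debemos derivar nuestra ecuación de la aceleración a(t) = -72·cos(3·t) 1 vez. Derivando la aceleración, obtenemos la sacudida: j(t) = 216·sin(3·t). Tenemos la sacudida j(t) = 216·sin(3·t). Sustituyendo t = pi/2: j(pi/2) = -216.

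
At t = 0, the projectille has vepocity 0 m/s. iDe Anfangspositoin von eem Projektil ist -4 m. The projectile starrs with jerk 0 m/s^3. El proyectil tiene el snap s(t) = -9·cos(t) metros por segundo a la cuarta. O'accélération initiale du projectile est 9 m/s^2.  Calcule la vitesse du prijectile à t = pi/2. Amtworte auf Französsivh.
Nous devons trouver l'intégrale de notre équation du snap s(t) = -9·cos(t) 3 fois. En prenant ∫s(t)dt et en appliquant j(0) = 0, nous trouvons j(t) = -9·sin(t). L'intégrale du jerk est l'accélération. En utilisant a(0) = 9, nous obtenons a(t) = 9·cos(t). En intégrant l'accélération et en utilisant la condition initiale v(0) = 0, nous obtenons v(t) = 9·sin(t). De l'équation de la vitesse v(t) = 9·sin(t), nous substituons t = pi/2 pour obtenir v = 9.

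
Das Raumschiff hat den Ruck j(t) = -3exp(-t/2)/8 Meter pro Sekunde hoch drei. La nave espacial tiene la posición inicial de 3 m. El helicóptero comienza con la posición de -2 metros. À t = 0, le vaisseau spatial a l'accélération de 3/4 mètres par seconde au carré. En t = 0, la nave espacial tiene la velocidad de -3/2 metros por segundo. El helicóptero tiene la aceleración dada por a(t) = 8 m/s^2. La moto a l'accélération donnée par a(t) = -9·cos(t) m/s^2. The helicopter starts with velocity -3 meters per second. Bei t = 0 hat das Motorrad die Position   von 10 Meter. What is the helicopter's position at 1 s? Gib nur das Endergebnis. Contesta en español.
x(1) = -1.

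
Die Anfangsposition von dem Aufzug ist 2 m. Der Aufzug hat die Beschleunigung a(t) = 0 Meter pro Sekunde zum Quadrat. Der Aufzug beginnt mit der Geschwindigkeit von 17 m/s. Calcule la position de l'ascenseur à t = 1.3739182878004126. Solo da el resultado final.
La position à t = 1.3739182878004126 est x = 25.3566108926070.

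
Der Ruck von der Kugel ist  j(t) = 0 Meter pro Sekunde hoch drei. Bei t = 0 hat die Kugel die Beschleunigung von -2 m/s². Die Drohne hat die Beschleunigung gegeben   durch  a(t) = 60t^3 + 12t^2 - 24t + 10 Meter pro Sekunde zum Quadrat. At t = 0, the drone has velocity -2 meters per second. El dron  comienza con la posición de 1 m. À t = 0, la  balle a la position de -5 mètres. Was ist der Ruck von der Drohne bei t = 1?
Wir müssen unsere Gleichung für die Beschleunigung a(t) = 60·t^3 + 12·t^2 - 24·t + 10 1-mal ableiten. Die Ableitung von der Beschleunigung ergibt den Ruck: j(t) = 180·t^2 + 24·t - 24. Mit j(t) = 180·t^2 + 24·t - 24 und Einsetzen von t = 1, finden wir j = 180.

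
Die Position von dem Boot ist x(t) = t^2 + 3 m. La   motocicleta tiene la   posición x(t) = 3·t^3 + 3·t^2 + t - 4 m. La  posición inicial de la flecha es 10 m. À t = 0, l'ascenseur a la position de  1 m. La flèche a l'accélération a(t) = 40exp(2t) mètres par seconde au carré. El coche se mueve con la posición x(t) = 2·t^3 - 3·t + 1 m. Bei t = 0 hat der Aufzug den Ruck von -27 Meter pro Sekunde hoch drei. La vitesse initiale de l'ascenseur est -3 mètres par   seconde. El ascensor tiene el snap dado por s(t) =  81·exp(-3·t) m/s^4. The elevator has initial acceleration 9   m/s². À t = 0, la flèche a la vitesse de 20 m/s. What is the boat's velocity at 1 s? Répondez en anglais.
We must differentiate our position equation x(t) = t^2 + 3 1 time. Differentiating position, we get velocity: v(t) = 2·t. From the given velocity equation v(t) = 2·t, we substitute t = 1 to get v = 2.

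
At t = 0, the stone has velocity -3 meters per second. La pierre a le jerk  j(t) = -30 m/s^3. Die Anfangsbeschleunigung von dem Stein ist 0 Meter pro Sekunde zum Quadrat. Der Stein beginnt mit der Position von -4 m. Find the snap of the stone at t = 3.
We must differentiate our jerk equation j(t) = -30 1 time. The derivative of jerk gives snap: s(t) = 0. From the given snap equation s(t) = 0, we substitute t = 3 to get s = 0.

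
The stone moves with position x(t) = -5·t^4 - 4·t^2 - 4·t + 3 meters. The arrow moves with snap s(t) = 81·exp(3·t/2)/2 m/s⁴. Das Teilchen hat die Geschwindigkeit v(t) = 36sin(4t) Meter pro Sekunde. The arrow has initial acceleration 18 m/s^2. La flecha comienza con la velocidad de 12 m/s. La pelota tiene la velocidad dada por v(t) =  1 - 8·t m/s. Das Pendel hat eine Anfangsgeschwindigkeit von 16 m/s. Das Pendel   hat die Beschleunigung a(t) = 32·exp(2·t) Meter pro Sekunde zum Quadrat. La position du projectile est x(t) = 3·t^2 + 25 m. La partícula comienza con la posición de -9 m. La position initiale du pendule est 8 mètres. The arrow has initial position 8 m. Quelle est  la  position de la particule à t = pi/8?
Nous devons trouver la primitive de notre équation de la vitesse v(t) = 36·sin(4·t) 1 fois. En intégrant la vitesse et en utilisant la condition initiale x(0) = -9, nous obtenons x(t) = -9·cos(4·t). Nous avons la position x(t) = -9·cos(4·t). En substituant t = pi/8: x(pi/8) = 0.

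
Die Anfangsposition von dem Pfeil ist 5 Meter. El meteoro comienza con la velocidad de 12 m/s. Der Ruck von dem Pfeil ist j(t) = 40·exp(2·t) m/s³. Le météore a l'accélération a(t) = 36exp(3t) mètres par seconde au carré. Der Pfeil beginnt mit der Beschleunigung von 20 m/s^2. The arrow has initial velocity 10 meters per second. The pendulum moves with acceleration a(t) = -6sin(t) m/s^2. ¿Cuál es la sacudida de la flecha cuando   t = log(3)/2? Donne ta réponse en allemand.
Wir haben den Ruck j(t) = 40·exp(2·t). Durch Einsetzen von t = log(3)/2: j(log(3)/2) = 120.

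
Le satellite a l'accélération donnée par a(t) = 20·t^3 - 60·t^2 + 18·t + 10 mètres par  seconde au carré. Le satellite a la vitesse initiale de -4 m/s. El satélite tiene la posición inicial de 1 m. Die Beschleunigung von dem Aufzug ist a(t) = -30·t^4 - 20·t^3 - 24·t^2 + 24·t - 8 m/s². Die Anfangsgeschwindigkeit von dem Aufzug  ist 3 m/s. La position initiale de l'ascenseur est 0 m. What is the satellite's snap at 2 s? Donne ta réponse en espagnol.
Debemos derivar nuestra ecuación de la aceleración a(t) = 20·t^3 - 60·t^2 + 18·t + 10 2 veces. La derivada de la aceleración da la sacudida: j(t) = 60·t^2 - 120·t + 18. Derivando la sacudida, obtenemos el snap: s(t) = 120·t - 120. De la ecuación del snap s(t) = 120·t - 120, sustituimos t = 2 para obtener s = 120.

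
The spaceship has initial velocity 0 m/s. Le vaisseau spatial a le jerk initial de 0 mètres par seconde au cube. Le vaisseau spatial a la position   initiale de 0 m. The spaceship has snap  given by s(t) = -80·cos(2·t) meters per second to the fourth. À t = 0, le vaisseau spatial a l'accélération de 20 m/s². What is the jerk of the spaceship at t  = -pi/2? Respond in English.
We must find the antiderivative of our snap equation s(t) = -80·cos(2·t) 1 time. The antiderivative of snap, with j(0) = 0, gives jerk: j(t) = -40·sin(2·t). We have jerk j(t) = -40·sin(2·t). Substituting t = -pi/2: j(-pi/2) = 0.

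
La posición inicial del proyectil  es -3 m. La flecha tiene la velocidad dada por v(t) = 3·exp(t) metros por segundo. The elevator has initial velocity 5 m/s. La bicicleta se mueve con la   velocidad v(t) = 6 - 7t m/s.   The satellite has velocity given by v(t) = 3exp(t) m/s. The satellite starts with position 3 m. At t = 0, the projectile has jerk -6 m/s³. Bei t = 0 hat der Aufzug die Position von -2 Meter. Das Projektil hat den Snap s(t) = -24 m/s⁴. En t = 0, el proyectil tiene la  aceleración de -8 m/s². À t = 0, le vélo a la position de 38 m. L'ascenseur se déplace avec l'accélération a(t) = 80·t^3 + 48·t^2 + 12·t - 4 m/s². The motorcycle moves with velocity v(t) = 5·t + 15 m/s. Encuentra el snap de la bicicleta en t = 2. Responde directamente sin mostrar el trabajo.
En t = 2, s = 0.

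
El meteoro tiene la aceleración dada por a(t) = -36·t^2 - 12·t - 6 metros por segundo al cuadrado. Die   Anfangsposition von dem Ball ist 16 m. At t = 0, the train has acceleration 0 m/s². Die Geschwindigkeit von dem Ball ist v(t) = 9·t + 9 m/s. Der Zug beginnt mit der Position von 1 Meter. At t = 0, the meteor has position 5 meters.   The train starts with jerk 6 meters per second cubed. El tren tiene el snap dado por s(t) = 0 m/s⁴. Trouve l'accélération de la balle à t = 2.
Nous devons dériver notre équation de la vitesse v(t) = 9·t + 9 1 fois. En prenant d/dt de v(t), nous trouvons a(t) = 9. De l'équation de l'accélération a(t) = 9, nous substituons t = 2 pour obtenir a = 9.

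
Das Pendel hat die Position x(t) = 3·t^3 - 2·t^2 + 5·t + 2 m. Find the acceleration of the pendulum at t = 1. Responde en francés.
En partant de la position x(t) = 3·t^3 - 2·t^2 + 5·t + 2, nous prenons 2 dérivées. En prenant d/dt de x(t), nous trouvons v(t) = 9·t^2 - 4·t + 5. En prenant d/dt de v(t), nous trouvons a(t) = 18·t - 4. Nous avons l'accélération a(t) = 18·t - 4. En substituant t = 1: a(1) = 14.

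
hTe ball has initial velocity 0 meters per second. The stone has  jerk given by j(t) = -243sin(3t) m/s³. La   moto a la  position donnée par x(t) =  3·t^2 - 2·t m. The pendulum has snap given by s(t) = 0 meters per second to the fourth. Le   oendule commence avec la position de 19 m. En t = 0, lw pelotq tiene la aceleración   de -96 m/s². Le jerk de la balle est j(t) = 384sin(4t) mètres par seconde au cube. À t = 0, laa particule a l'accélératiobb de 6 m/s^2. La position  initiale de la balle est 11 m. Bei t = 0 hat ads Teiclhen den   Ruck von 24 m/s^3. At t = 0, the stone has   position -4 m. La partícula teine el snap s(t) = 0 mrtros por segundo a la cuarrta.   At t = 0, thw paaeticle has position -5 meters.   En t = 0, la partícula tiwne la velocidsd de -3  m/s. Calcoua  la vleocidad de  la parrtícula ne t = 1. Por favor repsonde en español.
Necesitamos integrar nuestra ecuación del snap s(t) = 0 3 veces. La antiderivada del snap, con j(0) = 24, da la sacudida: j(t) = 24. Tomando ∫j(t)dt y aplicando a(0) = 6, encontramos a(t) = 24·t + 6. Tomando ∫a(t)dt y aplicando v(0) = -3, encontramos v(t) = 12·t^2 + 6·t - 3. Tenemos la velocidad v(t) = 12·t^2 + 6·t - 3. Sustituyendo t = 1: v(1) = 15.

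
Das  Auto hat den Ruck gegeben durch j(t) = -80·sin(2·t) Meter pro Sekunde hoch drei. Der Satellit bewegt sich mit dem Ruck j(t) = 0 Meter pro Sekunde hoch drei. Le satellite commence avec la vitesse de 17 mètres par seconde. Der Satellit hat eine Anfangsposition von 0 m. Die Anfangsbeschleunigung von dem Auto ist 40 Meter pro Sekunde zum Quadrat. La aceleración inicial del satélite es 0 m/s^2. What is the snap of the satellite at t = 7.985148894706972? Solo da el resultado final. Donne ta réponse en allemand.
Der Snap bei t = 7.985148894706972 ist s = 0.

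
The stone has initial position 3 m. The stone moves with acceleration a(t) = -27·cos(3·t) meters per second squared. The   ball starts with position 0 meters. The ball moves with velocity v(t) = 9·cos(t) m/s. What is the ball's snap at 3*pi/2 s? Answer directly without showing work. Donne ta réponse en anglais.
s(3*pi/2) = -9.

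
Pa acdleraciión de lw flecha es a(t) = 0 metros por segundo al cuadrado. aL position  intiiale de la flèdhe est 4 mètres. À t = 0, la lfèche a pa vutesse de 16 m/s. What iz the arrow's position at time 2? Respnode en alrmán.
Ausgehend von der Beschleunigung a(t) = 0, nehmen wir 2 Integrale. Durch Integration von der Beschleunigung und Verwendung der Anfangsbedingung v(0) = 16, erhalten wir v(t) = 16. Das Integral von der Geschwindigkeit ist die Position. Mit x(0) = 4 erhalten wir x(t) = 16·t + 4. Mit x(t) = 16·t + 4 und Einsetzen von t = 2, finden wir x = 36.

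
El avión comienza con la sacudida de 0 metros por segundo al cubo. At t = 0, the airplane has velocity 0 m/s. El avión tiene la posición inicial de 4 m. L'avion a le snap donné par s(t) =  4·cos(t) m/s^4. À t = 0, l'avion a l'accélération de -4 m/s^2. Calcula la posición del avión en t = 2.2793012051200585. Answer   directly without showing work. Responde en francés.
x(2.2793012051200585) = -2.60279679845990.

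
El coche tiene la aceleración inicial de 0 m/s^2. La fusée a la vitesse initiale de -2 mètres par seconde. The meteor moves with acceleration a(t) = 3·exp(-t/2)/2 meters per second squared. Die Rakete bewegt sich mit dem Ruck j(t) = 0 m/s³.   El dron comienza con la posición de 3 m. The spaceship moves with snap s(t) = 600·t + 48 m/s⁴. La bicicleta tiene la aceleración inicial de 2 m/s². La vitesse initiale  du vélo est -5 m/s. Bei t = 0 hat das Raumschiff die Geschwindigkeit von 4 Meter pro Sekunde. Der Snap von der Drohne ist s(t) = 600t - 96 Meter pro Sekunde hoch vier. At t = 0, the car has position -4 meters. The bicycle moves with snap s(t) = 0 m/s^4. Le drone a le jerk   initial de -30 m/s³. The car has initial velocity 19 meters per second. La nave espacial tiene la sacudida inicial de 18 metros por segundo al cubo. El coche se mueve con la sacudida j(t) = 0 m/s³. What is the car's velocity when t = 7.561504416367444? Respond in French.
En partant du jerk j(t) = 0, nous prenons 2 primitives. L'intégrale du jerk, avec a(0) = 0, donne l'accélération: a(t) = 0. En prenant ∫a(t)dt et en appliquant v(0) = 19, nous trouvons v(t) = 19. En utilisant v(t) = 19 et en substituant t = 7.561504416367444, nous trouvons v = 19.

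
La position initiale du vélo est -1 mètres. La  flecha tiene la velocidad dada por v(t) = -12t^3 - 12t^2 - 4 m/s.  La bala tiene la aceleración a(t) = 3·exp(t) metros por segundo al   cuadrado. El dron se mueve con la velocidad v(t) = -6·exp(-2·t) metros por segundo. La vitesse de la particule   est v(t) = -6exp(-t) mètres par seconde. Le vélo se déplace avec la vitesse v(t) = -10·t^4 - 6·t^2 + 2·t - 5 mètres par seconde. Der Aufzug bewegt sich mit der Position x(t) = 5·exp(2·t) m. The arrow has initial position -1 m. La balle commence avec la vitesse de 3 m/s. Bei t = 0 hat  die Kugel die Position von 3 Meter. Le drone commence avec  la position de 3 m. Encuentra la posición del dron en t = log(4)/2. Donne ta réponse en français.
Pour résoudre ceci, nous devons prendre 1 primitive de notre équation de la vitesse v(t) = -6·exp(-2·t). L'intégrale de la vitesse est la position. En utilisant x(0) = 3, nous obtenons x(t) = 3·exp(-2·t). De l'équation de la position x(t) = 3·exp(-2·t), nous substituons t = log(4)/2 pour obtenir x = 3/4.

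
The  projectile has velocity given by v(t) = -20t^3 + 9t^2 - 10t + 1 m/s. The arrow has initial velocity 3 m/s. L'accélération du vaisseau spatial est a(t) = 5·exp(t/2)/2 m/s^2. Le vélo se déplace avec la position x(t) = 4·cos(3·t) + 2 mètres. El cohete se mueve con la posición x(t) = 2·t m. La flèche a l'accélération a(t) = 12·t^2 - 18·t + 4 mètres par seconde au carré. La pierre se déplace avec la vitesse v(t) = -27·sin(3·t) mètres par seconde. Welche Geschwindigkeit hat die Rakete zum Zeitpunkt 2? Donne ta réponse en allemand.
Wir müssen unsere Gleichung für die Position x(t) = 2·t 1-mal ableiten. Mit d/dt von x(t) finden wir v(t) = 2. Mit v(t) = 2 und Einsetzen von t = 2, finden wir v = 2.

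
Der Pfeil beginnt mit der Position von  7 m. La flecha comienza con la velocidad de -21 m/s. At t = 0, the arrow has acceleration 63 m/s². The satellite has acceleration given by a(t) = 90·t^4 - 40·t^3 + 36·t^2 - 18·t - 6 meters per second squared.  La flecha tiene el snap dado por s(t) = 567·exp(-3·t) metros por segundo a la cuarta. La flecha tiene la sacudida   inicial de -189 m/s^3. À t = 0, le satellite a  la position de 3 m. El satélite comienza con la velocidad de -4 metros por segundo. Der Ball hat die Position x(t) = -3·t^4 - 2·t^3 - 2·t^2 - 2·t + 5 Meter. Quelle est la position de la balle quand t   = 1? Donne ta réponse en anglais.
From the given position equation x(t) = -3·t^4 - 2·t^3 - 2·t^2 - 2·t + 5, we substitute t = 1 to get x = -4.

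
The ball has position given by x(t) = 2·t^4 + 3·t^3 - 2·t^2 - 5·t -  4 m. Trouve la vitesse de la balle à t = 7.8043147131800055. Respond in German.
Um dies zu lösen, müssen wir 1 Ableitung unserer Gleichung für die Position x(t) = 2·t^4 + 3·t^3 - 2·t^2 - 5·t - 4 nehmen. Die Ableitung von der Position ergibt die Geschwindigkeit: v(t) = 8·t^3 + 9·t^2 - 4·t - 5. Aus der Gleichung für die Geschwindigkeit v(t) = 8·t^3 + 9·t^2 - 4·t - 5, setzen wir t = 7.8043147131800055 ein und erhalten v = 4314.66835172359.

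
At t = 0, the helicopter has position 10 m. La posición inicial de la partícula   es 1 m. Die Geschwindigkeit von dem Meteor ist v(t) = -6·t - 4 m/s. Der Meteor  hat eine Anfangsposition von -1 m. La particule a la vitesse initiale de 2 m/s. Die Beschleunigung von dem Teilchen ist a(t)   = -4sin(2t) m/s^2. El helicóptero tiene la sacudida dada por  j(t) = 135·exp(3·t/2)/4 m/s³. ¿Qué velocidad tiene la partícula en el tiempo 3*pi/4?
Partiendo de la aceleración a(t) = -4·sin(2·t), tomamos 1 antiderivada. Tomando ∫a(t)dt y aplicando v(0) = 2, encontramos v(t) = 2·cos(2·t). De la ecuación de la velocidad v(t) = 2·cos(2·t), sustituimos t = 3*pi/4 para obtener v = 0.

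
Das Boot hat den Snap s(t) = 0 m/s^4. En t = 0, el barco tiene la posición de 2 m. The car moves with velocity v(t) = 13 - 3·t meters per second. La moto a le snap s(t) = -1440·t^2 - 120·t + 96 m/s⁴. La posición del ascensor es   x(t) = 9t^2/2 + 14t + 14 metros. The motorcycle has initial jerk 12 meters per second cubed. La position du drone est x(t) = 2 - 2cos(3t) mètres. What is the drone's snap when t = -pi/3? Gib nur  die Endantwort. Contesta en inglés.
The snap at t = -pi/3 is s = 162.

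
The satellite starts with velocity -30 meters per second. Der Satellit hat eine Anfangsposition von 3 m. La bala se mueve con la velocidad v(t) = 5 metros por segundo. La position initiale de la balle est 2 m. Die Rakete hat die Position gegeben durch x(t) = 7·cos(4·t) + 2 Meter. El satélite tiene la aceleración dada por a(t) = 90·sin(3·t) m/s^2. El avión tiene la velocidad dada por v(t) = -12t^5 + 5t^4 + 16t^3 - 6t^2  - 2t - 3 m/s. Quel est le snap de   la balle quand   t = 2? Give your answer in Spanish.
Partiendo de la velocidad v(t) = 5, tomamos 3 derivadas. La derivada de la velocidad da la aceleración: a(t) = 0. Tomando d/dt de a(t), encontramos j(t) = 0. Derivando la sacudida, obtenemos el snap: s(t) = 0. Tenemos el snap s(t) = 0. Sustituyendo t = 2: s(2) = 0.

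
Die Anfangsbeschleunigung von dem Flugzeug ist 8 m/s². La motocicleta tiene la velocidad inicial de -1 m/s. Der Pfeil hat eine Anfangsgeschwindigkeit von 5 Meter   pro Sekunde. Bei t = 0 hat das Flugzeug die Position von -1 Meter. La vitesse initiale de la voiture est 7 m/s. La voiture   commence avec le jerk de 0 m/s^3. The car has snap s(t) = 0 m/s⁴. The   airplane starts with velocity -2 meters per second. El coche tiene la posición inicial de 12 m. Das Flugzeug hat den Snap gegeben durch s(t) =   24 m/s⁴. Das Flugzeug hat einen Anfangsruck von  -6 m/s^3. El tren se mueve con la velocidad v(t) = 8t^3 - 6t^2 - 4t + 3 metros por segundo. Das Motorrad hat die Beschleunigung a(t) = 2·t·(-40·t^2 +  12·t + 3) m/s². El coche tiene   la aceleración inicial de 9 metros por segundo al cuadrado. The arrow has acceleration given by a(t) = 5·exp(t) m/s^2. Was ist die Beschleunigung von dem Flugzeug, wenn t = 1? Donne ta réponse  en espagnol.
Partiendo del snap s(t) = 24, tomamos 2 antiderivadas. La integral del snap, con j(0) = -6, da la sacudida: j(t) = 24·t - 6. Tomando ∫j(t)dt y aplicando a(0) = 8, encontramos a(t) = 12·t^2 - 6·t + 8. Tenemos la aceleración a(t) = 12·t^2 - 6·t + 8. Sustituyendo t = 1: a(1) = 14.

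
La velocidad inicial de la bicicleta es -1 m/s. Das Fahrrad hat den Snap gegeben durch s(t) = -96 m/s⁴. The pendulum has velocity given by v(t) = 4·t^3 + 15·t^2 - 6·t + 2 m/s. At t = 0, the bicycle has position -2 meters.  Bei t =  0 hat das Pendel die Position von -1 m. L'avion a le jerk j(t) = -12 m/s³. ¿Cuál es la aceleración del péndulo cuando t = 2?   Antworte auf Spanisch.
Partiendo de la velocidad v(t) = 4·t^3 + 15·t^2 - 6·t + 2, tomamos 1 derivada. Tomando d/dt de v(t), encontramos a(t) = 12·t^2 + 30·t - 6. Usando a(t) = 12·t^2 + 30·t - 6 y sustituyendo t = 2, encontramos a = 102.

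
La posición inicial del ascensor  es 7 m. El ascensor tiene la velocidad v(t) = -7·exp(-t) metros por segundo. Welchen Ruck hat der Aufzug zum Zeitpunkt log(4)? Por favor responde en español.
Para resolver esto, necesitamos tomar 2 derivadas de nuestra ecuación de la velocidad v(t) = -7·exp(-t). La derivada de la velocidad da la aceleración: a(t) = 7·exp(-t). La derivada de la aceleración da la sacudida: j(t) = -7·exp(-t). De la ecuación de la sacudida j(t) = -7·exp(-t), sustituimos t = log(4) para obtener j = -7/4.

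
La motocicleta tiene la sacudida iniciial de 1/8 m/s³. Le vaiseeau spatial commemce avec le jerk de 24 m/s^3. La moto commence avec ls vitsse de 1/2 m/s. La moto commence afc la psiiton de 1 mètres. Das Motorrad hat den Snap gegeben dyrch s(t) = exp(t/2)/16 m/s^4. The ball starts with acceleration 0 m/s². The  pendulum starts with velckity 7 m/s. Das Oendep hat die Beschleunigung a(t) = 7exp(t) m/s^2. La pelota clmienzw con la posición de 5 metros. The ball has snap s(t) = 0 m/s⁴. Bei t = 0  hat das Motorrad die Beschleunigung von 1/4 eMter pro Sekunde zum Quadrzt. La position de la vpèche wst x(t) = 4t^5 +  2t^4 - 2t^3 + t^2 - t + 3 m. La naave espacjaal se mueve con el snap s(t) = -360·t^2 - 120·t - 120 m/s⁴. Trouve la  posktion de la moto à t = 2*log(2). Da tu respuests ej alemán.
Ausgehend von dem Snap s(t) = exp(t/2)/16, nehmen wir 4 Stammfunktionen. Durch Integration von dem Snap und Verwendung der Anfangsbedingung j(0) = 1/8, erhalten wir j(t) = exp(t/2)/8. Das Integral von dem Ruck ist die Beschleunigung. Mit a(0) = 1/4 erhalten wir a(t) = exp(t/2)/4. Durch Integration von der Beschleunigung und Verwendung der Anfangsbedingung v(0) = 1/2, erhalten wir v(t) = exp(t/2)/2. Die Stammfunktion von der Geschwindigkeit ist die Position. Mit x(0) = 1 erhalten wir x(t) = exp(t/2). Mit x(t) = exp(t/2) und Einsetzen von t = 2*log(2), finden wir x = 2.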